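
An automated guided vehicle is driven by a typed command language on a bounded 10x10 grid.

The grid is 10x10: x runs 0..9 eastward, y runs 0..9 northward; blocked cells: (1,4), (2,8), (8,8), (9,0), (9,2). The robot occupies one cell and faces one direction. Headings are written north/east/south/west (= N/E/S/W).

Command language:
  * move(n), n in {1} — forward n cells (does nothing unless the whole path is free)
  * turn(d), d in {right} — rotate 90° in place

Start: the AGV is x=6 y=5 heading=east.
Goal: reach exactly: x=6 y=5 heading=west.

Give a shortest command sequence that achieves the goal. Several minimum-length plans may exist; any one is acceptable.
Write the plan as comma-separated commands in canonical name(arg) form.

turn(right), turn(right)

from: x=6 y=5 heading=east
[1] after turn(right): x=6 y=5 heading=south
[2] after turn(right): x=6 y=5 heading=west
minimal: 2 command(s), checked below 2.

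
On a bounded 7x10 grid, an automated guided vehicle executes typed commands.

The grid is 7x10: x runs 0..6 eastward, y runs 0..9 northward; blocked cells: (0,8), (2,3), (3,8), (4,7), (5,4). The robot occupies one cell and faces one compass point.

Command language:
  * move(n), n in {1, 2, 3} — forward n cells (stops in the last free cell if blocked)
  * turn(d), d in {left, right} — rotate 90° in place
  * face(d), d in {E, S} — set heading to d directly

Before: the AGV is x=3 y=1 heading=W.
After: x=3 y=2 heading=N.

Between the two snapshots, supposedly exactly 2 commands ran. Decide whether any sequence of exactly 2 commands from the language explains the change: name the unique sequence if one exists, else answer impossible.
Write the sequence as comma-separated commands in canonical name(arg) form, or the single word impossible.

key: running move(1) before turn(right) would end elsewhere — order is forced
t0: x=3 y=1 heading=W
1. turn(right) → x=3 y=1 heading=N
2. move(1) → x=3 y=2 heading=N
all 49 alternatives checked — unique.

turn(right), move(1)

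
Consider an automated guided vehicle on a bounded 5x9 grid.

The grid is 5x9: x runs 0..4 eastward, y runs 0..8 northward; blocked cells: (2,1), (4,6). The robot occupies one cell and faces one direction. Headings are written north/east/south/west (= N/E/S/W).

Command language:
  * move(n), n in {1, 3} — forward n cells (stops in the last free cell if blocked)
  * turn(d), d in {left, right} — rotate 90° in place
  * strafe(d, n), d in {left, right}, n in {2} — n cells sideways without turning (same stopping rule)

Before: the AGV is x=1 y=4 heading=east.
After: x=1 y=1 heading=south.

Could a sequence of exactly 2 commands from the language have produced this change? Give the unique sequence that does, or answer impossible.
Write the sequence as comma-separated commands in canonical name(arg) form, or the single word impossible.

key: position moved to (1,1) AND the heading swung to S — translation plus rotation needed
initial: x=1 y=4 heading=east
[1] after turn(right): x=1 y=4 heading=south
[2] after move(3): x=1 y=1 heading=south
all 36 alternatives checked — unique.

turn(right), move(3)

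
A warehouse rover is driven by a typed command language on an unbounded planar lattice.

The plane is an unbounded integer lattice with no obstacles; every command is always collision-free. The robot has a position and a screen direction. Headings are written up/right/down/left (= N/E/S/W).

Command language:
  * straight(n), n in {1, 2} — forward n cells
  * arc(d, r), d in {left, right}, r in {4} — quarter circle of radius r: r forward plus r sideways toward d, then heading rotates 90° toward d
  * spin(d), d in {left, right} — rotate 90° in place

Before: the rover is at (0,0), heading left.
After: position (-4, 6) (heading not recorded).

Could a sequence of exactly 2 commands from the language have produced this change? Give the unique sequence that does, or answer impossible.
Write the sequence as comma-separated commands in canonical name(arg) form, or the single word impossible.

arc(right, 4), straight(2)

key: running straight(2) before arc(right, 4) would end elsewhere — order is forced
from: at (0,0), heading left
1. arc(right, 4) → at (-4,4), heading up
2. straight(2) → at (-4,6), heading up
no other 2-command option fits: unique.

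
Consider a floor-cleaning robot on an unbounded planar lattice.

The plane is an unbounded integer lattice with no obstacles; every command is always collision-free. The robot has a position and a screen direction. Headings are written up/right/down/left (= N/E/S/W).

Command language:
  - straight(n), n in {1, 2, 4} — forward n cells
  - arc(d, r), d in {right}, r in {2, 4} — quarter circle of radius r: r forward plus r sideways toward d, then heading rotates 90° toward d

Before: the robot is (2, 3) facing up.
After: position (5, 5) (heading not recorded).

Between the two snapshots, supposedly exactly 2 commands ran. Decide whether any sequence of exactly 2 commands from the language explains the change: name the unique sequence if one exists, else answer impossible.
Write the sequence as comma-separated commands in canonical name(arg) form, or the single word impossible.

key: running straight(1) before arc(right, 2) would end elsewhere — order is forced
t0: (2, 3) facing up
step 1 (arc(right, 2)): (4, 5) facing right
step 2 (straight(1)): (5, 5) facing right
no other 2-command option fits: unique.

arc(right, 2), straight(1)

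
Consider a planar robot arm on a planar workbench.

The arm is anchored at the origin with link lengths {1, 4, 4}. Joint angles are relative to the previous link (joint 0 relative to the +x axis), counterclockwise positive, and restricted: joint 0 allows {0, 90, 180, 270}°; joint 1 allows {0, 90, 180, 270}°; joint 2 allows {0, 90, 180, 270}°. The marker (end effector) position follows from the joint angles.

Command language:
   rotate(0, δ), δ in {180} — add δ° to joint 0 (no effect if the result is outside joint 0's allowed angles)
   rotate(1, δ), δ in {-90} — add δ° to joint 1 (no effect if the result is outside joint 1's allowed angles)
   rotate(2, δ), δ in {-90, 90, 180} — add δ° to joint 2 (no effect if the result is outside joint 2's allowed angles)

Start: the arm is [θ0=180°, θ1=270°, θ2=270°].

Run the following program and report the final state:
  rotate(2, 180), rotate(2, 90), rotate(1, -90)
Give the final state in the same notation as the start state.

[θ0=180°, θ1=180°, θ2=180°]

start: [θ0=180°, θ1=270°, θ2=270°]
1. rotate(2, 180) → [θ0=180°, θ1=270°, θ2=90°]
2. rotate(2, 90) → [θ0=180°, θ1=270°, θ2=180°]
3. rotate(1, -90) → [θ0=180°, θ1=180°, θ2=180°]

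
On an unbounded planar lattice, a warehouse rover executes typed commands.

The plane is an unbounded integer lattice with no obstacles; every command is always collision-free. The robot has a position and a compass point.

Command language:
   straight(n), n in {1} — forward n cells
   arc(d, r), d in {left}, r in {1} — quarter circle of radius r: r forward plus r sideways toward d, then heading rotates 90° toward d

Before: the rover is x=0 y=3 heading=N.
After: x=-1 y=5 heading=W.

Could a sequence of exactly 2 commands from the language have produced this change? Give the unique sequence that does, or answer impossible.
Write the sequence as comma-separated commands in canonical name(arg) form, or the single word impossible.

key: running arc(left, 1) before straight(1) would end elsewhere — order is forced
t0: x=0 y=3 heading=N
t=1 straight(1) ⇒ x=0 y=4 heading=N
t=2 arc(left, 1) ⇒ x=-1 y=5 heading=W
uniquely the one of 4 2-step routes that fits.

straight(1), arc(left, 1)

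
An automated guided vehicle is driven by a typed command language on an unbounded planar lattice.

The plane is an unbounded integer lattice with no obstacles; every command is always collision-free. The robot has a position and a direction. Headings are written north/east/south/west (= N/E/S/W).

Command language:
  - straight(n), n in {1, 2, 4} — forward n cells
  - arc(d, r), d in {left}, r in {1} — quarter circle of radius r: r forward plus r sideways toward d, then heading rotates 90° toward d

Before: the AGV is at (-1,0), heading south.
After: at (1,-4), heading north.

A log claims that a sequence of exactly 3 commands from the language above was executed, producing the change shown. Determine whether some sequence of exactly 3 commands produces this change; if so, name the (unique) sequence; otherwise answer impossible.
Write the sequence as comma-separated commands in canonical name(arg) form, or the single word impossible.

straight(4), arc(left, 1), arc(left, 1)

key: running arc(left, 1) before straight(4) would end elsewhere — order is forced
start: at (-1,0), heading south
1. straight(4) → at (-1,-4), heading south
2. arc(left, 1) → at (0,-5), heading east
3. arc(left, 1) → at (1,-4), heading north
no other 3-command option fits: unique.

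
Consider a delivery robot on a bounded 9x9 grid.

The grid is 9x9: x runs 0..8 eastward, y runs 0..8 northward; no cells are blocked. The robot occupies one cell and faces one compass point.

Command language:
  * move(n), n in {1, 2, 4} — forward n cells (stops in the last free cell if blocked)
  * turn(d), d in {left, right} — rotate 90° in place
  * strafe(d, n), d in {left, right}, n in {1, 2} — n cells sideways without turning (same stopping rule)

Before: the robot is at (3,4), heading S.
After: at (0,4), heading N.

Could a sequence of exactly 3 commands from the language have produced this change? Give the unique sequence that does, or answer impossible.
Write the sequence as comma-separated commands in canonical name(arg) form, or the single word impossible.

turn(right), move(4), turn(right)

key: move(4) runs into the grid edge before its full distance
begin: at (3,4), heading S
1. turn(right) → at (3,4), heading W
2. move(4) → at (0,4), heading W
3. turn(right) → at (0,4), heading N
no rival 3-sequence matches.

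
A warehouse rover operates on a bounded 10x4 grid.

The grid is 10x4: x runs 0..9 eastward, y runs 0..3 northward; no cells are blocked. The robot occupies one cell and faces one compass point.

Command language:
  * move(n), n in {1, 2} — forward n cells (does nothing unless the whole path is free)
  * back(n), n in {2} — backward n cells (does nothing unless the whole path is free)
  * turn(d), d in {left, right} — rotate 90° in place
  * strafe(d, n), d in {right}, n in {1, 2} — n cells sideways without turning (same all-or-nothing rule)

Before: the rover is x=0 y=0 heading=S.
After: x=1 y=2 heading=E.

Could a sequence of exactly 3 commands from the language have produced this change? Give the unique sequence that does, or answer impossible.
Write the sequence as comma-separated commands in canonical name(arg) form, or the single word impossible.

key: cell and facing (now E) both changed — the 3 commands mix motion and turning
begin: x=0 y=0 heading=S
[1] after back(2): x=0 y=2 heading=S
[2] after turn(left): x=0 y=2 heading=E
[3] after move(1): x=1 y=2 heading=E
uniquely the one of 343 3-step routes that fits.

back(2), turn(left), move(1)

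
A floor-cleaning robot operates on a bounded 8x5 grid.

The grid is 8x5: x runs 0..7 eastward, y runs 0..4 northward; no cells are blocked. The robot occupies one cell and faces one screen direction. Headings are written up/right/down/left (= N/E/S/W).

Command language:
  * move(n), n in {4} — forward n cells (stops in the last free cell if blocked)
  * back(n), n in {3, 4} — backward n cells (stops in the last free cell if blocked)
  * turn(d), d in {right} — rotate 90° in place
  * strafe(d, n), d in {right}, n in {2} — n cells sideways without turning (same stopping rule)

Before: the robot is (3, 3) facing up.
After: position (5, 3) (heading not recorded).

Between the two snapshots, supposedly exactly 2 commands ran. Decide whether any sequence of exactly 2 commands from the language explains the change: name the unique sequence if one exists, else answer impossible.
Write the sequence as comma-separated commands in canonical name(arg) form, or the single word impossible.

strafe(right, 2), turn(right)

key: order matters: swapping strafe(right, 2) and turn(right) lands elsewhere
initial: (3, 3) facing up
[1] after strafe(right, 2): (5, 3) facing up
[2] after turn(right): (5, 3) facing right
no other 2-command option fits: unique.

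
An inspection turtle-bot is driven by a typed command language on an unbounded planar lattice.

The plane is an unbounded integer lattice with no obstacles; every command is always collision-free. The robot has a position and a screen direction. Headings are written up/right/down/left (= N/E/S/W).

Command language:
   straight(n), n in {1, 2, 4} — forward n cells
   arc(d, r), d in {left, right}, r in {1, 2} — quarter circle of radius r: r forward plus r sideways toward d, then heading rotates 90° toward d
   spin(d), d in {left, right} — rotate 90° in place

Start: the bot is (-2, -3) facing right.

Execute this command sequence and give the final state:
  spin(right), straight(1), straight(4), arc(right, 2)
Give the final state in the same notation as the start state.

(-4, -10) facing left

from: (-2, -3) facing right
step 1 (spin(right)): (-2, -3) facing down
step 2 (straight(1)): (-2, -4) facing down
step 3 (straight(4)): (-2, -8) facing down
step 4 (arc(right, 2)): (-4, -10) facing left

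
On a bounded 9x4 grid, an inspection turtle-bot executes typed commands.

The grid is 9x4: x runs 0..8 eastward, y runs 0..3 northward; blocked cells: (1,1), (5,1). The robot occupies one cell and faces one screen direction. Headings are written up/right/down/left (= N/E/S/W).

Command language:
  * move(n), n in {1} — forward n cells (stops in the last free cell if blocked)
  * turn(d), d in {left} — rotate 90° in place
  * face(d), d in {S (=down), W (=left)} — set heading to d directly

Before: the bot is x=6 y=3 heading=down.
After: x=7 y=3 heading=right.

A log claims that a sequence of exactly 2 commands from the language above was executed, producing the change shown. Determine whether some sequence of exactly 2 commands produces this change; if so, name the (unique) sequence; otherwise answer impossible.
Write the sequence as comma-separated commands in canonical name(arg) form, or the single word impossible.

key: cell and facing (now E) both changed — the 2 commands mix motion and turning
start: x=6 y=3 heading=down
1. turn(left) → x=6 y=3 heading=right
2. move(1) → x=7 y=3 heading=right
uniquely the one of 16 2-step routes that fits.

turn(left), move(1)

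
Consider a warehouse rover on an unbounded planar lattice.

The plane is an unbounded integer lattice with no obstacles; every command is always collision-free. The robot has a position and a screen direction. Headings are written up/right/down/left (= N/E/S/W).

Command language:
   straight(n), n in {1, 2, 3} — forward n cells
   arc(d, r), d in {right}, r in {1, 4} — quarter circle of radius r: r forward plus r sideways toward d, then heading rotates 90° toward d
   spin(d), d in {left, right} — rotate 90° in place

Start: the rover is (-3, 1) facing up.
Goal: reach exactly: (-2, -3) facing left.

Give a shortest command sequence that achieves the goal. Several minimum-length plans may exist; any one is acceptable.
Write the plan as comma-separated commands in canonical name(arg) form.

arc(right, 4), arc(right, 4), arc(right, 4), straight(3)

start: (-3, 1) facing up
[1] after arc(right, 4): (1, 5) facing right
[2] after arc(right, 4): (5, 1) facing down
[3] after arc(right, 4): (1, -3) facing left
[4] after straight(3): (-2, -3) facing left
no 3-step plan works, so 4 is optimal.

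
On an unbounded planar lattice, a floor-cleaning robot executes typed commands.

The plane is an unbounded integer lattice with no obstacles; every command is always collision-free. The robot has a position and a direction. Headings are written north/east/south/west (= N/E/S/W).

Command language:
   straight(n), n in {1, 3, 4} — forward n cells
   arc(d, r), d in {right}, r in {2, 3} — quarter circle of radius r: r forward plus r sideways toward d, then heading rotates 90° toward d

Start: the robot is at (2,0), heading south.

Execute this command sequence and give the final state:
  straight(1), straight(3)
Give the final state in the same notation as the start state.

t0: at (2,0), heading south
t=1 straight(1) ⇒ at (2,-1), heading south
t=2 straight(3) ⇒ at (2,-4), heading south

at (2,-4), heading south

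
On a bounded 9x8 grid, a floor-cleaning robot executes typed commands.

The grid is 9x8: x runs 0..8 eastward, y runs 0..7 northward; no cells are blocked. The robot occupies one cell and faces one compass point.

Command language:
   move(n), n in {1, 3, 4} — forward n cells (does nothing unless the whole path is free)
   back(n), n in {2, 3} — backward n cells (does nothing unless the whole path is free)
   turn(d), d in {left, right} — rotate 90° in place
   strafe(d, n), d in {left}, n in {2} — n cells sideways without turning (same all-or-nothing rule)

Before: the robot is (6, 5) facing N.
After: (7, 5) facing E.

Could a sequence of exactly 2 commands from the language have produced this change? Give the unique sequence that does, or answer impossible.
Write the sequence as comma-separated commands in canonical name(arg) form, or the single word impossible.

turn(right), move(1)

key: order matters: swapping turn(right) and move(1) lands elsewhere
t0: (6, 5) facing N
step 1 (turn(right)): (6, 5) facing E
step 2 (move(1)): (7, 5) facing E
uniquely the one of 64 2-step routes that fits.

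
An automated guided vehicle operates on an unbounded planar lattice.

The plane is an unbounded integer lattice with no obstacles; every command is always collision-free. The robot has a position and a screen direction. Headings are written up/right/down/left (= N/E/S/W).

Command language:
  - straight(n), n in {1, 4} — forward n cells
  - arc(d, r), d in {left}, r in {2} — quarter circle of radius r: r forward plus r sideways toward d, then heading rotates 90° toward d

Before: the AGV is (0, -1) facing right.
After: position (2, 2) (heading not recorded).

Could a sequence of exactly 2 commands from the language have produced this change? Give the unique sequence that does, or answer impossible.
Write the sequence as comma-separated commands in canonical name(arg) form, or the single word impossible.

key: running straight(1) before arc(left, 2) would end elsewhere — order is forced
from: (0, -1) facing right
t=1 arc(left, 2) ⇒ (2, 1) facing up
t=2 straight(1) ⇒ (2, 2) facing up
uniquely the one of 9 2-step routes that fits.

arc(left, 2), straight(1)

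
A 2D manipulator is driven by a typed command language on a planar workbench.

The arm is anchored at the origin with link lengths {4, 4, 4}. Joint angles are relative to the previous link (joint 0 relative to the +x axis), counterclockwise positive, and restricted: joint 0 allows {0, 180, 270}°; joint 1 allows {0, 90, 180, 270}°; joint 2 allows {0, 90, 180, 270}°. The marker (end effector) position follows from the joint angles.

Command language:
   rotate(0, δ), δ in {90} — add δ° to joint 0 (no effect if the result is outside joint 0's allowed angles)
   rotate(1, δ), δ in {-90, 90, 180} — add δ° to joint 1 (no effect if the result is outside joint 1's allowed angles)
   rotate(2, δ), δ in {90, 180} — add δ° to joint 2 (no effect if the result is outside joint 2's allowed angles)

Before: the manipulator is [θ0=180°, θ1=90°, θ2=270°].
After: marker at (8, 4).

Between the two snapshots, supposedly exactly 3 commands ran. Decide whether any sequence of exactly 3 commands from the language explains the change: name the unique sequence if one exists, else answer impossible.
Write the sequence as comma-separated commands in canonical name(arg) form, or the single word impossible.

rotate(0, 90), rotate(0, 90), rotate(0, 90)

from: [θ0=180°, θ1=90°, θ2=270°]
step 1 (rotate(0, 90)): [θ0=270°, θ1=90°, θ2=270°]
step 2 (rotate(0, 90)): [θ0=0°, θ1=90°, θ2=270°]
step 3 (rotate(0, 90)): [θ0=0°, θ1=90°, θ2=270°]
uniquely the one of 216 3-step routes that fits.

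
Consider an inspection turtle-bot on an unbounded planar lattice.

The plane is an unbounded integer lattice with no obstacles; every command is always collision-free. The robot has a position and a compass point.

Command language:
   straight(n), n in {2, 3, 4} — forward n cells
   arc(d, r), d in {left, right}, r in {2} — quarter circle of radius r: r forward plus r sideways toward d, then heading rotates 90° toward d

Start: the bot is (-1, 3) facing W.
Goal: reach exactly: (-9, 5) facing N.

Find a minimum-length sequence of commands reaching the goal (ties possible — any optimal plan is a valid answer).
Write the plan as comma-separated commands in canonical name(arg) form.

begin: (-1, 3) facing W
step 1 (straight(4)): (-5, 3) facing W
step 2 (straight(2)): (-7, 3) facing W
step 3 (arc(right, 2)): (-9, 5) facing N
shorter routes all fall short; 3 is best.

straight(4), straight(2), arc(right, 2)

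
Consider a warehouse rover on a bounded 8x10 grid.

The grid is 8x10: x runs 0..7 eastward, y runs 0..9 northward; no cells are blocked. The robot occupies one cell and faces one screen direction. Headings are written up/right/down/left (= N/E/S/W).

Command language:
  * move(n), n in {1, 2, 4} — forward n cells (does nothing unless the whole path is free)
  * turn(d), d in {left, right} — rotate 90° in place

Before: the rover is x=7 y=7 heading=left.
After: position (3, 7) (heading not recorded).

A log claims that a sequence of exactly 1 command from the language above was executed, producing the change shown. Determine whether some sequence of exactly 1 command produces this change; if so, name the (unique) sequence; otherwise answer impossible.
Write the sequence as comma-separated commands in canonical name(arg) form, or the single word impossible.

move(4)

t0: x=7 y=7 heading=left
step 1 (move(4)): x=3 y=7 heading=left
no other 1-command option fits: unique.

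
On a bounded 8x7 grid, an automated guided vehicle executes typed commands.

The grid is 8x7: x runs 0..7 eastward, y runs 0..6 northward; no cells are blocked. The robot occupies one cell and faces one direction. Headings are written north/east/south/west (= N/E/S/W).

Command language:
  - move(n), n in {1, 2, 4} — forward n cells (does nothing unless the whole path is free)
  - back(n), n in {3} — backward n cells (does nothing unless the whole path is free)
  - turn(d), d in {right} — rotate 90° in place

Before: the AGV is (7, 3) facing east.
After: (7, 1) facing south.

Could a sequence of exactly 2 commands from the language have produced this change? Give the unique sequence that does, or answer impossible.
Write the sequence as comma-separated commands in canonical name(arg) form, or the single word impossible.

key: cell and facing (now S) both changed — the 2 commands mix motion and turning
t0: (7, 3) facing east
step 1 (turn(right)): (7, 3) facing south
step 2 (move(2)): (7, 1) facing south
all 25 alternatives checked — unique.

turn(right), move(2)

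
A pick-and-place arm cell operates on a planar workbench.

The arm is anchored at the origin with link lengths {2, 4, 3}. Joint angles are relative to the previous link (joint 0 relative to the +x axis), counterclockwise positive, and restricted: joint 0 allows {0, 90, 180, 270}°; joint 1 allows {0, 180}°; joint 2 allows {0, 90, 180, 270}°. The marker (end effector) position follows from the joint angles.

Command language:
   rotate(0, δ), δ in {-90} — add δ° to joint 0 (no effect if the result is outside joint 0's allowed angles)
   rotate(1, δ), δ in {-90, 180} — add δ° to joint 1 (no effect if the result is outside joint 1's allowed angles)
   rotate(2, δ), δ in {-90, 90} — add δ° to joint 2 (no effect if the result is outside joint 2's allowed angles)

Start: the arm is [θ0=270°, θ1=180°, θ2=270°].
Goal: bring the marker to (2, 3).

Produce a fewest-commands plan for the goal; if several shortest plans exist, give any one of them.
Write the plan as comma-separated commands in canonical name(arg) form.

rotate(2, 90), rotate(2, 90), rotate(0, -90)

t0: [θ0=270°, θ1=180°, θ2=270°]
1. rotate(2, 90) → [θ0=270°, θ1=180°, θ2=0°]
2. rotate(2, 90) → [θ0=270°, θ1=180°, θ2=90°]
3. rotate(0, -90) → [θ0=180°, θ1=180°, θ2=90°]
no 2-step plan works, so 3 is optimal.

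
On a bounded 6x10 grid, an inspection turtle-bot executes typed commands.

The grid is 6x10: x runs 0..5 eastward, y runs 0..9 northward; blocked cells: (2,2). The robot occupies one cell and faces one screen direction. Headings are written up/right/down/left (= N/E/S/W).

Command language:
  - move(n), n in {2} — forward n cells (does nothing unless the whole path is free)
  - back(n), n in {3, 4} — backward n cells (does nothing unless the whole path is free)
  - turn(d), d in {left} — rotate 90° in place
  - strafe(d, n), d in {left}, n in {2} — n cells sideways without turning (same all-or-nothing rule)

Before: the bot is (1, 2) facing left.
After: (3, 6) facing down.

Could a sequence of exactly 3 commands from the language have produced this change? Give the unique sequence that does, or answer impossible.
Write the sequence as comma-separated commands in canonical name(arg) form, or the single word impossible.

key: position moved to (3,6) AND the heading swung to S — translation plus rotation needed
start: (1, 2) facing left
t=1 turn(left) ⇒ (1, 2) facing down
t=2 back(4) ⇒ (1, 6) facing down
t=3 strafe(left, 2) ⇒ (3, 6) facing down
all 125 alternatives checked — unique.

turn(left), back(4), strafe(left, 2)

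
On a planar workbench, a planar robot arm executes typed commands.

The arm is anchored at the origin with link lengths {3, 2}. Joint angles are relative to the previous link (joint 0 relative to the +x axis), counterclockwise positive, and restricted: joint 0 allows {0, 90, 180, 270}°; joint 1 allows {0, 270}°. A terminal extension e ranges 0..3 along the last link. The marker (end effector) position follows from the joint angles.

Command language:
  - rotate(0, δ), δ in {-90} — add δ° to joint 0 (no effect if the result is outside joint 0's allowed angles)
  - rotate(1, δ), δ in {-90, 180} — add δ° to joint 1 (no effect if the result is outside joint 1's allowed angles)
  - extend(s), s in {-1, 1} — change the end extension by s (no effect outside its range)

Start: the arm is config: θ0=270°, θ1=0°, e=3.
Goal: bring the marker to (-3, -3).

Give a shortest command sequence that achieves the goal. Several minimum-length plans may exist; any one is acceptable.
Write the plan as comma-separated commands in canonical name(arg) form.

t0: config: θ0=270°, θ1=0°, e=3
t=1 rotate(1, -90) ⇒ config: θ0=270°, θ1=270°, e=3
t=2 extend(-1) ⇒ config: θ0=270°, θ1=270°, e=2
t=3 extend(-1) ⇒ config: θ0=270°, θ1=270°, e=1
shorter routes all fall short; 3 is best.

rotate(1, -90), extend(-1), extend(-1)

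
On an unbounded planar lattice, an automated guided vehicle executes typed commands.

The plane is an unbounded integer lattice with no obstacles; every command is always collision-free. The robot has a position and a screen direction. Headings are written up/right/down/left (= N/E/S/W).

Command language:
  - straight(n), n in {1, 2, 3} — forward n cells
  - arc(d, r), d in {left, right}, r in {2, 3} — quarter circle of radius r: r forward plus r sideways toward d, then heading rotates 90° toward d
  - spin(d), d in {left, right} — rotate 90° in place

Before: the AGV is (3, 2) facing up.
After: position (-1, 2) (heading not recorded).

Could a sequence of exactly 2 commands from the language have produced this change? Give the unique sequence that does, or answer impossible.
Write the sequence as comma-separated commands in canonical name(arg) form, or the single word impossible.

t0: (3, 2) facing up
1. arc(left, 2) → (1, 4) facing left
2. arc(left, 2) → (-1, 2) facing down
no rival 2-sequence matches.

arc(left, 2), arc(left, 2)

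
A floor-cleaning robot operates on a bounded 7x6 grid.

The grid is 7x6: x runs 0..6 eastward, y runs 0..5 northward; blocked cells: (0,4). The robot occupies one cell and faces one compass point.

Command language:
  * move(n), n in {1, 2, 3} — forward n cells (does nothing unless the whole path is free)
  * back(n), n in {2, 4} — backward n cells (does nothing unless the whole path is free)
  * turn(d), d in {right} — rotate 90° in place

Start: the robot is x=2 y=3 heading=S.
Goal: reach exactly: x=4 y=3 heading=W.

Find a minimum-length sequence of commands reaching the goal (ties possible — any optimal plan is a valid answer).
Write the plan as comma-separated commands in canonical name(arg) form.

turn(right), back(2)

initial: x=2 y=3 heading=S
step 1 (turn(right)): x=2 y=3 heading=W
step 2 (back(2)): x=4 y=3 heading=W
minimal: 2 command(s), checked below 2.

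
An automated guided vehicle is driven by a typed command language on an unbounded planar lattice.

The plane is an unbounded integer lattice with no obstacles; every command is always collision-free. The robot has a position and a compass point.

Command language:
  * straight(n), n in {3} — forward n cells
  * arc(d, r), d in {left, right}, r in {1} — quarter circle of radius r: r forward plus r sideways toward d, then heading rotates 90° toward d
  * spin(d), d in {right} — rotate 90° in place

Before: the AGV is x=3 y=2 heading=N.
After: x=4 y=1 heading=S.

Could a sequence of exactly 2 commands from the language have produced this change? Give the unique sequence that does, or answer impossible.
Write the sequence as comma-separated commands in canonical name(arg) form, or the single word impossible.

spin(right), arc(right, 1)

key: order matters: swapping spin(right) and arc(right, 1) lands elsewhere
from: x=3 y=2 heading=N
[1] after spin(right): x=3 y=2 heading=E
[2] after arc(right, 1): x=4 y=1 heading=S
all 16 alternatives checked — unique.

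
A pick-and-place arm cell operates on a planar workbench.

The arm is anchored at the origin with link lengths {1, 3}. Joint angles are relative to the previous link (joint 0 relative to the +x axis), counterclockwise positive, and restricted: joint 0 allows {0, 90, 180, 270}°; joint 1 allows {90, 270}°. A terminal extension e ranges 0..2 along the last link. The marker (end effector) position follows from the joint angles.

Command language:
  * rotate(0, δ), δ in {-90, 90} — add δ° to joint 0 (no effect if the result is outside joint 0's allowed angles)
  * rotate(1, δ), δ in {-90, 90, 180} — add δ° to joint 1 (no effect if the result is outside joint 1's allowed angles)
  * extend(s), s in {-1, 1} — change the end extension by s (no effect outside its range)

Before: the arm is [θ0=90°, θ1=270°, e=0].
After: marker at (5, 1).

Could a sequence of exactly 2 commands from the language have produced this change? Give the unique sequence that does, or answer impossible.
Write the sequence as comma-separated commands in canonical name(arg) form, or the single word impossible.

extend(1), extend(1)

begin: [θ0=90°, θ1=270°, e=0]
[1] after extend(1): [θ0=90°, θ1=270°, e=1]
[2] after extend(1): [θ0=90°, θ1=270°, e=2]
uniquely the one of 49 2-step routes that fits.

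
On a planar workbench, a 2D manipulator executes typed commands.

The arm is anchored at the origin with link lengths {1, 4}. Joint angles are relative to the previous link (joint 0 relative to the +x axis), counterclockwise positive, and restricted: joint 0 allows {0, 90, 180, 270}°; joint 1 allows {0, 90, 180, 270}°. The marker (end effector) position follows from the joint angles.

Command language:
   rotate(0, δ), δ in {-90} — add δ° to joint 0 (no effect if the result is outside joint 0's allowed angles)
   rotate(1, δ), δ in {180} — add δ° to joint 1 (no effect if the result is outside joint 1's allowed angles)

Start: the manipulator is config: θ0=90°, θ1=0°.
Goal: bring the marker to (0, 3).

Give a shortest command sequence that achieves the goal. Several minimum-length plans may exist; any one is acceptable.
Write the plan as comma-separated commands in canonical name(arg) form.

begin: config: θ0=90°, θ1=0°
t=1 rotate(1, 180) ⇒ config: θ0=90°, θ1=180°
t=2 rotate(0, -90) ⇒ config: θ0=0°, θ1=180°
t=3 rotate(0, -90) ⇒ config: θ0=270°, θ1=180°
minimal: 3 command(s), checked below 3.

rotate(1, 180), rotate(0, -90), rotate(0, -90)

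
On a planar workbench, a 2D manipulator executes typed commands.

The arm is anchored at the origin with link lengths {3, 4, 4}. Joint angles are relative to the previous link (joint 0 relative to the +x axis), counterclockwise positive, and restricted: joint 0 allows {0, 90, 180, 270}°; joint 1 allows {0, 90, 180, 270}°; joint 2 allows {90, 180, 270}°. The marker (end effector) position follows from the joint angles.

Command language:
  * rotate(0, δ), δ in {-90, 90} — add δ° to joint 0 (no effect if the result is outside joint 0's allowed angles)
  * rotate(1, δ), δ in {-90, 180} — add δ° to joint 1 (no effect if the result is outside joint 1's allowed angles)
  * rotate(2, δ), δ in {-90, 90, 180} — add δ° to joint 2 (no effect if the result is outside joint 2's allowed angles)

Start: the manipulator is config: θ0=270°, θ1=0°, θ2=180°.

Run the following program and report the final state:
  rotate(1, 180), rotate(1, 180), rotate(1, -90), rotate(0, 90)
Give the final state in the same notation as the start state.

t0: config: θ0=270°, θ1=0°, θ2=180°
[1] after rotate(1, 180): config: θ0=270°, θ1=180°, θ2=180°
[2] after rotate(1, 180): config: θ0=270°, θ1=0°, θ2=180°
[3] after rotate(1, -90): config: θ0=270°, θ1=270°, θ2=180°
[4] after rotate(0, 90): config: θ0=0°, θ1=270°, θ2=180°

config: θ0=0°, θ1=270°, θ2=180°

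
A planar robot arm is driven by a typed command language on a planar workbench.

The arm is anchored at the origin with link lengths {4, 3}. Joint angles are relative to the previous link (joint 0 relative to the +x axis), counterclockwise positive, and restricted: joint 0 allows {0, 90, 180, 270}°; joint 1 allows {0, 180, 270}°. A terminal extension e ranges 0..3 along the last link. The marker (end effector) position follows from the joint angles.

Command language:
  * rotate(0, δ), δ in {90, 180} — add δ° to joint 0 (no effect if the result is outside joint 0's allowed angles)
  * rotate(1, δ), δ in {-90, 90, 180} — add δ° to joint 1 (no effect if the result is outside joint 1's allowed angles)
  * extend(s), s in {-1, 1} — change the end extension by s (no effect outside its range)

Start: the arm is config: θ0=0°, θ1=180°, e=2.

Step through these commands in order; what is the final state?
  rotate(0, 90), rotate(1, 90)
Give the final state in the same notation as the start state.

config: θ0=90°, θ1=270°, e=2

t0: config: θ0=0°, θ1=180°, e=2
t=1 rotate(0, 90) ⇒ config: θ0=90°, θ1=180°, e=2
t=2 rotate(1, 90) ⇒ config: θ0=90°, θ1=270°, e=2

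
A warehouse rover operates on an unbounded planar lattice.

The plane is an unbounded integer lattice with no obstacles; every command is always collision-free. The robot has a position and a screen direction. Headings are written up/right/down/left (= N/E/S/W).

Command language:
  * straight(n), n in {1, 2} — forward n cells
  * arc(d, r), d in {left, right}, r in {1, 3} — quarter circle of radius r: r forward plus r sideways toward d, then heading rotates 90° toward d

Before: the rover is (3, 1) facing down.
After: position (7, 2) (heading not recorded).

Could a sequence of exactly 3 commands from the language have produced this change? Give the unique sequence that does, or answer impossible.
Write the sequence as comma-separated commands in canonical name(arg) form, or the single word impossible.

straight(1), arc(left, 1), arc(left, 3)

key: running arc(left, 3) before straight(1) would end elsewhere — order is forced
from: (3, 1) facing down
1. straight(1) → (3, 0) facing down
2. arc(left, 1) → (4, -1) facing right
3. arc(left, 3) → (7, 2) facing up
uniquely the one of 216 3-step routes that fits.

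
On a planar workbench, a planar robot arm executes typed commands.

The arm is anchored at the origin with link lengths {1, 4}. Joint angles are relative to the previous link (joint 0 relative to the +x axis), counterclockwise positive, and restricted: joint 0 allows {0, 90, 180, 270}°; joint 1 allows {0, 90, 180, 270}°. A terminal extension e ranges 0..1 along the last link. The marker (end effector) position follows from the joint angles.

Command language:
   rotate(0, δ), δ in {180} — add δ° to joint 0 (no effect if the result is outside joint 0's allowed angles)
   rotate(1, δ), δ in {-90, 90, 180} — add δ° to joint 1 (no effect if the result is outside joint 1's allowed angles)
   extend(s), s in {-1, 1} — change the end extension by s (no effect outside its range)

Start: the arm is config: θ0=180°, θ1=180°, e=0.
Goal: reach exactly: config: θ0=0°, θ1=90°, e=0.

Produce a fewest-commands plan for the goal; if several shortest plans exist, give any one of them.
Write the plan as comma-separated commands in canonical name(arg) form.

rotate(0, 180), rotate(1, -90)

initial: config: θ0=180°, θ1=180°, e=0
[1] after rotate(0, 180): config: θ0=0°, θ1=180°, e=0
[2] after rotate(1, -90): config: θ0=0°, θ1=90°, e=0
minimal: 2 command(s), checked below 2.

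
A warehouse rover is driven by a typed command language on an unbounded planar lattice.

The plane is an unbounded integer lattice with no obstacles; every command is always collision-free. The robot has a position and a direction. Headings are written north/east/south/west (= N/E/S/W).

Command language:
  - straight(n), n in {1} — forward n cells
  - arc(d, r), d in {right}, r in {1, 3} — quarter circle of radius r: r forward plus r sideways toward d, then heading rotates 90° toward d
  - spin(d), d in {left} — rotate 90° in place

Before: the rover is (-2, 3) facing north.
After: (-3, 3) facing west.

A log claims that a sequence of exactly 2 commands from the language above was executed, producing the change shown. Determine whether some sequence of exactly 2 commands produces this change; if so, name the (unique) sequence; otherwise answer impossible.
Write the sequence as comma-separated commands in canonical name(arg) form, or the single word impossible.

key: order matters: swapping spin(left) and straight(1) lands elsewhere
from: (-2, 3) facing north
t=1 spin(left) ⇒ (-2, 3) facing west
t=2 straight(1) ⇒ (-3, 3) facing west
no other 2-command option fits: unique.

spin(left), straight(1)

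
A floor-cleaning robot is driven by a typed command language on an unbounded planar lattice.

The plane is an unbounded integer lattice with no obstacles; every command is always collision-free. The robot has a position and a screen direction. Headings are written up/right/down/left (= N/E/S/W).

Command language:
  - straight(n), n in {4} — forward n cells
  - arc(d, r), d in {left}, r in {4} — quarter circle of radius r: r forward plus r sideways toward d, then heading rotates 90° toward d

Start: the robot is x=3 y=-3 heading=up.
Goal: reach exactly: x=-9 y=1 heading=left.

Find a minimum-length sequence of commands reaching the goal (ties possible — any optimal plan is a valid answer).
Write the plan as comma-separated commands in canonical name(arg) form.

t0: x=3 y=-3 heading=up
step 1 (arc(left, 4)): x=-1 y=1 heading=left
step 2 (straight(4)): x=-5 y=1 heading=left
step 3 (straight(4)): x=-9 y=1 heading=left
minimal: 3 command(s), checked below 3.

arc(left, 4), straight(4), straight(4)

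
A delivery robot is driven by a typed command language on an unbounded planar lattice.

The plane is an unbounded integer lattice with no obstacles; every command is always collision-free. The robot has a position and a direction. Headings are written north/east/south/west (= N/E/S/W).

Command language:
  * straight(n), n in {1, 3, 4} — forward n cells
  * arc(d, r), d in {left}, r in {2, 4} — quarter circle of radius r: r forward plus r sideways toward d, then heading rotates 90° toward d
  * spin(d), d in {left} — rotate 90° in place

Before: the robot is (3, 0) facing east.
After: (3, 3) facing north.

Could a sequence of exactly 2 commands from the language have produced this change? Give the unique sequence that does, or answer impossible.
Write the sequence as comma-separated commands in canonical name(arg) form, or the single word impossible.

spin(left), straight(3)

key: order matters: swapping spin(left) and straight(3) lands elsewhere
initial: (3, 0) facing east
[1] after spin(left): (3, 0) facing north
[2] after straight(3): (3, 3) facing north
all 36 alternatives checked — unique.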